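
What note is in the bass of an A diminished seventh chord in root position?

In root position the root is lowest. For A diminished seventh (A–C–Eb–Gb) that is A.

A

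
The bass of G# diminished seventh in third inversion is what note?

F

In third inversion the seventh is lowest. For G# diminished seventh (G#–B–D–F) that is F.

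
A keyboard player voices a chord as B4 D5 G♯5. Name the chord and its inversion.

The pitch classes B, D, G# arrange in thirds as G#–B–D: a G# diminished triad.
With the third (B) in the bass, the chord is in first inversion (figured bass 6).

G# diminished, first inversion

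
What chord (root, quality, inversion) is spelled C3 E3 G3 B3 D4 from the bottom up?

Reducing to letter names: C, E, G, B, D. These stack in thirds as C–E–G–B–D — a C major ninth chord.
With the root (C) in the bass, the chord is in root position.

C major ninth, root position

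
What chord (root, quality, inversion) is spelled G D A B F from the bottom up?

Reducing to letter names: G, D, A, B, F. These stack in thirds as G–B–D–F–A — a G dominant ninth chord.
G is the root of G dominant ninth; root in the bass means root position.

G dominant ninth, root position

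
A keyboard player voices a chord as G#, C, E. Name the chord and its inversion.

C augmented, second inversion

The pitch classes G#, C, E arrange in thirds as C–E–G#: a C augmented triad.
The lowest note is G#, the fifth of the chord, so this is second inversion (figured bass 6/4).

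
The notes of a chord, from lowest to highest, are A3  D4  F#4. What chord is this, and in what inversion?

D major, second inversion

The distinct note names are A, D, F#. Stacked in thirds they read D–F#–A, which is a major triad on D.
The lowest note is A, the fifth of the chord, so this is second inversion (figured bass 6/4).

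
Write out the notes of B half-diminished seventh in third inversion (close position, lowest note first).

A, B, D, F

B half-diminished seventh is B–D–F–A. Third inversion puts the seventh (A) in the bass, with the remaining tones above: A, B, D, F.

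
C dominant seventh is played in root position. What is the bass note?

C

In root position the root is lowest. For C dominant seventh (C–E–G–Bb) that is C.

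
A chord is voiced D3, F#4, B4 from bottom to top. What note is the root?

D, F#, B are the tones of a B minor triad (B–D–F#), making B the root.

B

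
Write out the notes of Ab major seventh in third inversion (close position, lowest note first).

G, Ab, C, Eb

Ab major seventh is Ab–C–Eb–G. Third inversion puts the seventh (G) in the bass, with the remaining tones above: G, Ab, C, Eb.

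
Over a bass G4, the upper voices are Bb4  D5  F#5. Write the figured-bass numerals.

The notes G, Bb, D, F# stack in thirds as G–Bb–D–F# — a G minor-major seventh chord. The bass G is the root, so this is root position: figured 7.

7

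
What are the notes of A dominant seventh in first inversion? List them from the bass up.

A dominant seventh is A–C#–E–G. First inversion puts the third (C#) in the bass, with the remaining tones above: C#, E, G, A.

C#, E, G, A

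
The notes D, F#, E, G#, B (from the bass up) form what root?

E

The distinct letter names are D, F#, E, G#, B. Arranged as a stack of thirds they read E–G#–B–D–F#, so E is the root (an E dominant ninth chord).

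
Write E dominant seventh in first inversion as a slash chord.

E7/G#

First inversion of E dominant seventh has the third (G#) in the bass. As a slash chord: E7/G#.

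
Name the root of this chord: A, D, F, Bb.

The distinct letter names are A, D, F, Bb. Arranged as a stack of thirds they read Bb–D–F–A, so Bb is the root (a Bb major seventh chord).

Bb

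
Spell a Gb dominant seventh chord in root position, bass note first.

Gb dominant seventh is Gb–Bb–Db–Fb. Root position puts the root (Gb) in the bass, with the remaining tones above: Gb, Bb, Db, Fb.

Gb, Bb, Db, Fb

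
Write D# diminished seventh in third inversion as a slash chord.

D#dim7/C

Third inversion of D# diminished seventh has the seventh (C) in the bass. As a slash chord: D#dim7/C.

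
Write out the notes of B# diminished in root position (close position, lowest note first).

B#, D#, F#

Spelling B# diminished: B#–D#–F#. In root position the root is bass, giving B#, D#, F# from the bottom.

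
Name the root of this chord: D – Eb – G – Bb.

Eb

D, Eb, G, Bb are the tones of an Eb major seventh chord (Eb–G–Bb–D), making Eb the root.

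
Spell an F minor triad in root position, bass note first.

Spelling F minor: F–Ab–C. In root position the root is bass, giving F, Ab, C from the bottom.

F, Ab, C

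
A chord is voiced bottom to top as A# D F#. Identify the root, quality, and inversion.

D augmented, second inversion

The distinct note names are A#, D, F#. Stacked in thirds they read D–F#–A#, which is an augmented triad on D.
With the fifth (A#) in the bass, the chord is in second inversion (figured bass 6/4).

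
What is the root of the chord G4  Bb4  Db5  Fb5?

G

Reordering G, Bb, Db, Fb into stacked thirds gives G–Bb–Db–Fb; the bottom of that stack, G, is the root.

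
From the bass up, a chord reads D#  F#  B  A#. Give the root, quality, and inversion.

B major seventh, first inversion

Reducing to letter names: D#, F#, B, A#. These stack in thirds as B–D#–F#–A# — a B major seventh chord.
D# is the third of B major seventh; third in the bass means first inversion (figured bass 6/5).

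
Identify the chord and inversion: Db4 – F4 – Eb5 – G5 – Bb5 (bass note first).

Eb dominant ninth, third inversion

Reducing to letter names: Db, F, Eb, G, Bb. These stack in thirds as Eb–G–Bb–Db–F — an Eb dominant ninth chord.
With the seventh (Db) in the bass, the chord is in third inversion.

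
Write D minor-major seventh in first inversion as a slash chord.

First inversion of D minor-major seventh has the third (F) in the bass. As a slash chord: Dm(maj7)/F.

Dm(maj7)/F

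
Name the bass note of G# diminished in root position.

G# diminished is G#–B–D. Root position places the root in the bass: G#.

G#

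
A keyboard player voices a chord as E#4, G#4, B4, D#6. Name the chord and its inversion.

E# half-diminished seventh, root position

Reducing to letter names: E#, G#, B, D#. These stack in thirds as E#–G#–B–D# — an E# half-diminished seventh chord.
The lowest note is E#, the root of the chord, so this is root position (figured bass 7).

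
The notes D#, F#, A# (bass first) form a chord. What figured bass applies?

5/3

The notes D#, F#, A# stack in thirds as D#–F#–A# — a D# minor triad. The bass D# is the root, so this is root position: figured 5/3.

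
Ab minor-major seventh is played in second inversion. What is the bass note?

Eb

The fifth of Ab minor-major seventh (Ab–Cb–Eb–G) is Eb; that is the bass in second inversion.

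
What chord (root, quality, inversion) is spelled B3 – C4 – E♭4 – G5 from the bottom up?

C minor-major seventh, third inversion

Reducing to letter names: B, C, Eb, G. These stack in thirds as C–Eb–G–B — a C minor-major seventh chord.
B is the seventh of C minor-major seventh; seventh in the bass means third inversion (figured bass 4/2).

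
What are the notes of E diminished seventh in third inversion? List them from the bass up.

The chord tones are E–G–Bb–Db. With the seventh (Db) lowest for third inversion: Db, E, G, Bb.

Db, E, G, Bb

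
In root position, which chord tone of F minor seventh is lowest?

F

The root of F minor seventh (F–Ab–C–Eb) is F; that is the bass in root position.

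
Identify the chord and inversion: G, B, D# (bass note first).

Reducing to letter names: G, B, D#. These stack in thirds as G–B–D# — a G augmented triad.
With the root (G) in the bass, the chord is in root position (figured bass 5/3).

G augmented, root position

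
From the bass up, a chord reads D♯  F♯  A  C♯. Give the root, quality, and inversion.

D# half-diminished seventh, root position

Reducing to letter names: D#, F#, A, C#. These stack in thirds as D#–F#–A–C# — a D# half-diminished seventh chord.
With the root (D#) in the bass, the chord is in root position (figured bass 7).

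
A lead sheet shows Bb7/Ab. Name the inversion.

third inversion

Bb7/Ab means Bb dominant seventh with Ab in the bass. Ab is the seventh of Bb dominant seventh (Bb–D–F–Ab), so this is third inversion.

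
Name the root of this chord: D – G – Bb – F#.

G

D, G, Bb, F# are the tones of a G minor-major seventh chord (G–Bb–D–F#), making G the root.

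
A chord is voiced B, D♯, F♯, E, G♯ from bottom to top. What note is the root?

The distinct letter names are B, D#, F#, E, G#. Arranged as a stack of thirds they read E–G#–B–D#–F#, so E is the root (an E major ninth chord).

E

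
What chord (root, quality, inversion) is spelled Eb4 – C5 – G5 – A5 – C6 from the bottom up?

The distinct note names are Eb, C, G, A. Stacked in thirds they read A–C–Eb–G, which is a half-diminished seventh chord on A.
With the fifth (Eb) in the bass, the chord is in second inversion (figured bass 4/3).

A half-diminished seventh, second inversion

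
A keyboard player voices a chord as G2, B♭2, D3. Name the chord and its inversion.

G minor, root position

Reducing to letter names: G, Bb, D. These stack in thirds as G–Bb–D — a G minor triad.
G is the root of G minor; root in the bass means root position (figured bass 5/3).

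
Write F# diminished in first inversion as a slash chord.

First inversion of F# diminished has the third (A) in the bass. As a slash chord: F#dim/A.

F#dim/A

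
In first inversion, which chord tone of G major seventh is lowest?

In first inversion the third is lowest. For G major seventh (G–B–D–F#) that is B.

B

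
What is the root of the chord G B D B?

G, B, D are the tones of a G major triad (G–B–D), making G the root.

G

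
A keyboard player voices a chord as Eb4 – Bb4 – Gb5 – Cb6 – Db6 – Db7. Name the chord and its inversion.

Cb major ninth, first inversion

Reducing to letter names: Eb, Bb, Gb, Cb, Db. These stack in thirds as Cb–Eb–Gb–Bb–Db — a Cb major ninth chord.
With the third (Eb) in the bass, the chord is in first inversion.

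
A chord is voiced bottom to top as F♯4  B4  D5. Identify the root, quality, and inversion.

Reducing to letter names: F#, B, D. These stack in thirds as B–D–F# — a B minor triad.
The lowest note is F#, the fifth of the chord, so this is second inversion (figured bass 6/4).

B minor, second inversion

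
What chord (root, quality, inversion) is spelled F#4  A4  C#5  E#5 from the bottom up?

Reducing to letter names: F#, A, C#, E#. These stack in thirds as F#–A–C#–E# — an F# minor-major seventh chord.
With the root (F#) in the bass, the chord is in root position (figured bass 7).

F# minor-major seventh, root position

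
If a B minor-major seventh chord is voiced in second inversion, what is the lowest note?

F#

The fifth of B minor-major seventh (B–D–F#–A#) is F#; that is the bass in second inversion.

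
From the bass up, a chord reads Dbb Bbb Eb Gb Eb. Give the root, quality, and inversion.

Eb diminished seventh, third inversion

Reducing to letter names: Dbb, Bbb, Eb, Gb. These stack in thirds as Eb–Gb–Bbb–Dbb — an Eb diminished seventh chord.
With the seventh (Dbb) in the bass, the chord is in third inversion (figured bass 4/2).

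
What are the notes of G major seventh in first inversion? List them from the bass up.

G major seventh is G–B–D–F#. First inversion puts the third (B) in the bass, with the remaining tones above: B, D, F#, G.

B, D, F#, G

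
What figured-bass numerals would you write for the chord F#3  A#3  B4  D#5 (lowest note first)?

The notes F#, A#, B, D# stack in thirds as B–D#–F#–A# — a B major seventh chord. The bass F# is the fifth, so this is second inversion: figured 4/3.

4/3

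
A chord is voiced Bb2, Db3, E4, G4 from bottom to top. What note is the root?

E

The distinct letter names are Bb, Db, E, G. Arranged as a stack of thirds they read E–G–Bb–Db, so E is the root (an E diminished seventh chord).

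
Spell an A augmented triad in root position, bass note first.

A, C#, E#

A augmented is A–C#–E#. Root position puts the root (A) in the bass, with the remaining tones above: A, C#, E#.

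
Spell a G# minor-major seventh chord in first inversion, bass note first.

B, D#, F##, G#

G# minor-major seventh is G#–B–D#–F##. First inversion puts the third (B) in the bass, with the remaining tones above: B, D#, F##, G#.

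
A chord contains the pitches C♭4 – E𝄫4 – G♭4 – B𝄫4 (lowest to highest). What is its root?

Cb

Reordering Cb, Ebb, Gb, Bbb into stacked thirds gives Cb–Ebb–Gb–Bbb; the bottom of that stack, Cb, is the root.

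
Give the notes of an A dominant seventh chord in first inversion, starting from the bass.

C#, E, G, A

Spelling A dominant seventh: A–C#–E–G. In first inversion the third is bass, giving C#, E, G, A from the bottom.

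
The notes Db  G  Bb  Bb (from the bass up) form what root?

Db, G, Bb are the tones of a G diminished triad (G–Bb–Db), making G the root.

G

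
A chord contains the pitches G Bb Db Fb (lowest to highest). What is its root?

G, Bb, Db, Fb are the tones of a G diminished seventh chord (G–Bb–Db–Fb), making G the root.

G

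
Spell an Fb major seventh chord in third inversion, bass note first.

Eb, Fb, Ab, Cb

Fb major seventh is Fb–Ab–Cb–Eb. Third inversion puts the seventh (Eb) in the bass, with the remaining tones above: Eb, Fb, Ab, Cb.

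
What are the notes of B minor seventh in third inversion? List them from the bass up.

A, B, D, F#

Spelling B minor seventh: B–D–F#–A. In third inversion the seventh is bass, giving A, B, D, F# from the bottom.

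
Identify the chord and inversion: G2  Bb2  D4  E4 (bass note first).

Reducing to letter names: G, Bb, D, E. These stack in thirds as E–G–Bb–D — an E half-diminished seventh chord.
With the third (G) in the bass, the chord is in first inversion (figured bass 6/5).

E half-diminished seventh, first inversion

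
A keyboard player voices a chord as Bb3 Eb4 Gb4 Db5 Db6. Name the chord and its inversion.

The distinct note names are Bb, Eb, Gb, Db. Stacked in thirds they read Eb–Gb–Bb–Db, which is a minor seventh chord on Eb.
The lowest note is Bb, the fifth of the chord, so this is second inversion (figured bass 4/3).

Eb minor seventh, second inversion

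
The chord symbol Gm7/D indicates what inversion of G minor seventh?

Gm7/D means G minor seventh with D in the bass. D is the fifth of G minor seventh (G–Bb–D–F), so this is second inversion.

second inversion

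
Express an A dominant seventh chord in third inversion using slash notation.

A7/G

Third inversion of A dominant seventh has the seventh (G) in the bass. As a slash chord: A7/G.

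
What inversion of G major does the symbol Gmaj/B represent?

first inversion

Gmaj/B means G major with B in the bass. B is the third of G major (G–B–D), so this is first inversion.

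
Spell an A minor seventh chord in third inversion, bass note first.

A minor seventh is A–C–E–G. Third inversion puts the seventh (G) in the bass, with the remaining tones above: G, A, C, E.

G, A, C, E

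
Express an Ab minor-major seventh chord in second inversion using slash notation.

Abm(maj7)/Eb

Second inversion of Ab minor-major seventh has the fifth (Eb) in the bass. As a slash chord: Abm(maj7)/Eb.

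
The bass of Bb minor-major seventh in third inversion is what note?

A

Bb minor-major seventh is Bb–Db–F–A. Third inversion places the seventh in the bass: A.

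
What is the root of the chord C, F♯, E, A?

F#

The distinct letter names are C, F#, E, A. Arranged as a stack of thirds they read F#–A–C–E, so F# is the root (an F# half-diminished seventh chord).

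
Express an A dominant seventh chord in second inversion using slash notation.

A7/E

Second inversion of A dominant seventh has the fifth (E) in the bass. As a slash chord: A7/E.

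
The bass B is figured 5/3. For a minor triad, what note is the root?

The figures 5/3 mean the root of the chord is in the bass. If B is the root of a minor triad, the root is B (chord tones B–D–F#).

B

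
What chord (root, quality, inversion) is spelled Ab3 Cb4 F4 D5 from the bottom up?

D diminished seventh, second inversion

The distinct note names are Ab, Cb, F, D. Stacked in thirds they read D–F–Ab–Cb, which is a diminished seventh chord on D.
Ab is the fifth of D diminished seventh; fifth in the bass means second inversion (figured bass 4/3).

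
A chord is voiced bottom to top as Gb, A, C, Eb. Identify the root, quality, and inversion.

A diminished seventh, third inversion

Reducing to letter names: Gb, A, C, Eb. These stack in thirds as A–C–Eb–Gb — an A diminished seventh chord.
With the seventh (Gb) in the bass, the chord is in third inversion (figured bass 4/2).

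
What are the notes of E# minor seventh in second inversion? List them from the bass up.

The chord tones are E#–G#–B#–D#. With the fifth (B#) lowest for second inversion: B#, D#, E#, G#.

B#, D#, E#, G#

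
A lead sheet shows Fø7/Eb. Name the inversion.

third inversion

Fø7/Eb means F half-diminished seventh with Eb in the bass. Eb is the seventh of F half-diminished seventh (F–Ab–Cb–Eb), so this is third inversion.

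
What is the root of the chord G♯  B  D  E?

E

The distinct letter names are G#, B, D, E. Arranged as a stack of thirds they read E–G#–B–D, so E is the root (an E dominant seventh chord).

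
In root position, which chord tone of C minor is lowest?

C

In root position the root is lowest. For C minor (C–Eb–G) that is C.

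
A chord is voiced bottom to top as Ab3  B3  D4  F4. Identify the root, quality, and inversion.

The pitch classes Ab, B, D, F arrange in thirds as B–D–F–Ab: a B diminished seventh chord.
The lowest note is Ab, the seventh of the chord, so this is third inversion (figured bass 4/2).

B diminished seventh, third inversion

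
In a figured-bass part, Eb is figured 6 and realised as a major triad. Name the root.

The figures 6 mean the third of the chord is in the bass. If Eb is the third of a major triad, the root is Cb (chord tones Cb–Eb–Gb).

Cb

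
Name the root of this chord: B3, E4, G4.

E

B, E, G are the tones of an E minor triad (E–G–B), making E the root.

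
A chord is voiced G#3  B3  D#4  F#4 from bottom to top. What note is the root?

G#

The distinct letter names are G#, B, D#, F#. Arranged as a stack of thirds they read G#–B–D#–F#, so G# is the root (a G# minor seventh chord).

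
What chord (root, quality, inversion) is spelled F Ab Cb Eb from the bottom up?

F half-diminished seventh, root position

Reducing to letter names: F, Ab, Cb, Eb. These stack in thirds as F–Ab–Cb–Eb — an F half-diminished seventh chord.
With the root (F) in the bass, the chord is in root position (figured bass 7).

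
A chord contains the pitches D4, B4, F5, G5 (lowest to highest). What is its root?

Reordering D, B, F, G into stacked thirds gives G–B–D–F; the bottom of that stack, G, is the root.

G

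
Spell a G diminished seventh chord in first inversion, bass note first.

G diminished seventh is G–Bb–Db–Fb. First inversion puts the third (Bb) in the bass, with the remaining tones above: Bb, Db, Fb, G.

Bb, Db, Fb, G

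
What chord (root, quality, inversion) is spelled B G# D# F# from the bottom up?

G# minor seventh, first inversion

Reducing to letter names: B, G#, D#, F#. These stack in thirds as G#–B–D#–F# — a G# minor seventh chord.
B is the third of G# minor seventh; third in the bass means first inversion (figured bass 6/5).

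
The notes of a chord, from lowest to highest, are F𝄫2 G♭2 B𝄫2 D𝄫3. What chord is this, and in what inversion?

The pitch classes Fbb, Gb, Bbb, Dbb arrange in thirds as Gb–Bbb–Dbb–Fbb: a Gb diminished seventh chord.
With the seventh (Fbb) in the bass, the chord is in third inversion (figured bass 4/2).

Gb diminished seventh, third inversion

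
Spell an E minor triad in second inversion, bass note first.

E minor is E–G–B. Second inversion puts the fifth (B) in the bass, with the remaining tones above: B, E, G.

B, E, G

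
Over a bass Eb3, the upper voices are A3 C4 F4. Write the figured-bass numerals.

The notes Eb, A, C, F stack in thirds as F–A–C–Eb — an F dominant seventh chord. The bass Eb is the seventh, so this is third inversion: figured 4/2.

4/2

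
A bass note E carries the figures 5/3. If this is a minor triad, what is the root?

E

The figures 5/3 mean the root of the chord is in the bass. If E is the root of a minor triad, the root is E (chord tones E–G–B).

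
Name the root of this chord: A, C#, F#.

A, C#, F# are the tones of an F# minor triad (F#–A–C#), making F# the root.

F#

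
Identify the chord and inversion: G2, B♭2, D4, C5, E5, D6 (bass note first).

C dominant ninth, second inversion

Reducing to letter names: G, Bb, D, C, E. These stack in thirds as C–E–G–Bb–D — a C dominant ninth chord.
The lowest note is G, the fifth of the chord, so this is second inversion.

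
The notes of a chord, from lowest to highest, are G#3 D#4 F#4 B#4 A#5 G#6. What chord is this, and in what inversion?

G# dominant ninth, root position

The pitch classes G#, D#, F#, B#, A# arrange in thirds as G#–B#–D#–F#–A#: a G# dominant ninth chord.
The lowest note is G#, the root of the chord, so this is root position.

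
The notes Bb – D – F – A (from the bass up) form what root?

Bb

The distinct letter names are Bb, D, F, A. Arranged as a stack of thirds they read Bb–D–F–A, so Bb is the root (a Bb major seventh chord).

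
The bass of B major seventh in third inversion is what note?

A#

In third inversion the seventh is lowest. For B major seventh (B–D#–F#–A#) that is A#.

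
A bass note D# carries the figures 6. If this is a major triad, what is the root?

B

The figures 6 mean the third of the chord is in the bass. If D# is the third of a major triad, the root is B (chord tones B–D#–F#).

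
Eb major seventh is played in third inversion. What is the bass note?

In third inversion the seventh is lowest. For Eb major seventh (Eb–G–Bb–D) that is D.

D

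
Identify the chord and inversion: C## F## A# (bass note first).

The pitch classes C##, F##, A# arrange in thirds as F##–A#–C##: an F## minor triad.
With the fifth (C##) in the bass, the chord is in second inversion (figured bass 6/4).

F## minor, second inversion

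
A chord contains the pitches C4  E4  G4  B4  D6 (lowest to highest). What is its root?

C

The distinct letter names are C, E, G, B, D. Arranged as a stack of thirds they read C–E–G–B–D, so C is the root (a C major ninth chord).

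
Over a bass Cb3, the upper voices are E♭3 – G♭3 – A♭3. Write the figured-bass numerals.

The notes Cb, Eb, Gb, Ab stack in thirds as Ab–Cb–Eb–Gb — an Ab minor seventh chord. The bass Cb is the third, so this is first inversion: figured 6/5.

6/5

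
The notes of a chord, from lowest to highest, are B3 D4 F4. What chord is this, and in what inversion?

The distinct note names are B, D, F. Stacked in thirds they read B–D–F, which is a diminished triad on B.
The lowest note is B, the root of the chord, so this is root position (figured bass 5/3).

B diminished, root position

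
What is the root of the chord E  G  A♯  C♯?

Reordering E, G, A#, C# into stacked thirds gives A#–C#–E–G; the bottom of that stack, A#, is the root.

A#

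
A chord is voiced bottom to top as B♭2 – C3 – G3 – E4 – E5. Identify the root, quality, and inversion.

Reducing to letter names: Bb, C, G, E. These stack in thirds as C–E–G–Bb — a C dominant seventh chord.
Bb is the seventh of C dominant seventh; seventh in the bass means third inversion (figured bass 4/2).

C dominant seventh, third inversion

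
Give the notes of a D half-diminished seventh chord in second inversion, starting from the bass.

Spelling D half-diminished seventh: D–F–Ab–C. In second inversion the fifth is bass, giving Ab, C, D, F from the bottom.

Ab, C, D, F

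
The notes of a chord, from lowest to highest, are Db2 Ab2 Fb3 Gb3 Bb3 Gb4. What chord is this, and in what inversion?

Gb dominant ninth, second inversion

Reducing to letter names: Db, Ab, Fb, Gb, Bb. These stack in thirds as Gb–Bb–Db–Fb–Ab — a Gb dominant ninth chord.
Db is the fifth of Gb dominant ninth; fifth in the bass means second inversion.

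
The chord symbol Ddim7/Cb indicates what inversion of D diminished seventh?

Ddim7/Cb means D diminished seventh with Cb in the bass. Cb is the seventh of D diminished seventh (D–F–Ab–Cb), so this is third inversion.

third inversion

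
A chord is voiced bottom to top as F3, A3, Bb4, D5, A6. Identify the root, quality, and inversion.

Bb major seventh, second inversion

The distinct note names are F, A, Bb, D. Stacked in thirds they read Bb–D–F–A, which is a major seventh chord on Bb.
The lowest note is F, the fifth of the chord, so this is second inversion (figured bass 4/3).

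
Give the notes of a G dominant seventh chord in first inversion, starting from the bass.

B, D, F, G

Spelling G dominant seventh: G–B–D–F. In first inversion the third is bass, giving B, D, F, G from the bottom.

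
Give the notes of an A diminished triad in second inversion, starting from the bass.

Eb, A, C

A diminished is A–C–Eb. Second inversion puts the fifth (Eb) in the bass, with the remaining tones above: Eb, A, C.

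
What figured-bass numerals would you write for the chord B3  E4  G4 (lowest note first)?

6/4

The notes B, E, G stack in thirds as E–G–B — an E minor triad. The bass B is the fifth, so this is second inversion: figured 6/4.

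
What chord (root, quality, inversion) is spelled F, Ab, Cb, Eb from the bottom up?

The pitch classes F, Ab, Cb, Eb arrange in thirds as F–Ab–Cb–Eb: an F half-diminished seventh chord.
F is the root of F half-diminished seventh; root in the bass means root position (figured bass 7).

F half-diminished seventh, root position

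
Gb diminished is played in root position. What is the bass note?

The root of Gb diminished (Gb–Bbb–Dbb) is Gb; that is the bass in root position.

Gb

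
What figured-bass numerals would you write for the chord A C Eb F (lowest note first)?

6/5

The notes A, C, Eb, F stack in thirds as F–A–C–Eb — an F dominant seventh chord. The bass A is the third, so this is first inversion: figured 6/5.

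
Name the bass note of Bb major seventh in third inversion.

A

In third inversion the seventh is lowest. For Bb major seventh (Bb–D–F–A) that is A.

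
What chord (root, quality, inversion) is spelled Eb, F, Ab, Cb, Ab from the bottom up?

The pitch classes Eb, F, Ab, Cb arrange in thirds as F–Ab–Cb–Eb: an F half-diminished seventh chord.
Eb is the seventh of F half-diminished seventh; seventh in the bass means third inversion (figured bass 4/2).

F half-diminished seventh, third inversion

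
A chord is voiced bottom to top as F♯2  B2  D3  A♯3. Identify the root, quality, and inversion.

The pitch classes F#, B, D, A# arrange in thirds as B–D–F#–A#: a B minor-major seventh chord.
With the fifth (F#) in the bass, the chord is in second inversion (figured bass 4/3).

B minor-major seventh, second inversion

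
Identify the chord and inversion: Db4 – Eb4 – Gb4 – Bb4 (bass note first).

Reducing to letter names: Db, Eb, Gb, Bb. These stack in thirds as Eb–Gb–Bb–Db — an Eb minor seventh chord.
The lowest note is Db, the seventh of the chord, so this is third inversion (figured bass 4/2).

Eb minor seventh, third inversion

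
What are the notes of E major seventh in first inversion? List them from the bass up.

Spelling E major seventh: E–G#–B–D#. In first inversion the third is bass, giving G#, B, D#, E from the bottom.

G#, B, D#, E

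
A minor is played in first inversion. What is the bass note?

C

In first inversion the third is lowest. For A minor (A–C–E) that is C.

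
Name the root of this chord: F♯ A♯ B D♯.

B

F#, A#, B, D# are the tones of a B major seventh chord (B–D#–F#–A#), making B the root.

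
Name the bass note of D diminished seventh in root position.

D

In root position the root is lowest. For D diminished seventh (D–F–Ab–Cb) that is D.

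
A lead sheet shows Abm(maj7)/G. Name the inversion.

third inversion

Abm(maj7)/G means Ab minor-major seventh with G in the bass. G is the seventh of Ab minor-major seventh (Ab–Cb–Eb–G), so this is third inversion.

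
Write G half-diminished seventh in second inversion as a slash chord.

Gø7/Db

Second inversion of G half-diminished seventh has the fifth (Db) in the bass. As a slash chord: Gø7/Db.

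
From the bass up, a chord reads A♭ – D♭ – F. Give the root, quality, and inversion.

The pitch classes Ab, Db, F arrange in thirds as Db–F–Ab: a Db major triad.
The lowest note is Ab, the fifth of the chord, so this is second inversion (figured bass 6/4).

Db major, second inversion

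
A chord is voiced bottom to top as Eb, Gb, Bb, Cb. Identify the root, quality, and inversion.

The distinct note names are Eb, Gb, Bb, Cb. Stacked in thirds they read Cb–Eb–Gb–Bb, which is a major seventh chord on Cb.
The lowest note is Eb, the third of the chord, so this is first inversion (figured bass 6/5).

Cb major seventh, first inversion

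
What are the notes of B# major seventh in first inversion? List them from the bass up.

The chord tones are B#–D##–F##–A##. With the third (D##) lowest for first inversion: D##, F##, A##, B#.

D##, F##, A##, B#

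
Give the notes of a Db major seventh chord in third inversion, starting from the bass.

Db major seventh is Db–F–Ab–C. Third inversion puts the seventh (C) in the bass, with the remaining tones above: C, Db, F, Ab.

C, Db, F, Ab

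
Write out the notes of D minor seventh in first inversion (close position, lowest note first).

F, A, C, D

Spelling D minor seventh: D–F–A–C. In first inversion the third is bass, giving F, A, C, D from the bottom.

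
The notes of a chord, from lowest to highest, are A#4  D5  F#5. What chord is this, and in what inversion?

D augmented, second inversion

Reducing to letter names: A#, D, F#. These stack in thirds as D–F#–A# — a D augmented triad.
A# is the fifth of D augmented; fifth in the bass means second inversion (figured bass 6/4).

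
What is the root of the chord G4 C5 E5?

Reordering G, C, E into stacked thirds gives C–E–G; the bottom of that stack, C, is the root.

C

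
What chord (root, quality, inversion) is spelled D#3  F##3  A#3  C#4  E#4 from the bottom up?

The distinct note names are D#, F##, A#, C#, E#. Stacked in thirds they read D#–F##–A#–C#–E#, which is a dominant ninth chord on D#.
The lowest note is D#, the root of the chord, so this is root position.

D# dominant ninth, root position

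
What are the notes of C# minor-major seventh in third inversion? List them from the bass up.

B#, C#, E, G#

C# minor-major seventh is C#–E–G#–B#. Third inversion puts the seventh (B#) in the bass, with the remaining tones above: B#, C#, E, G#.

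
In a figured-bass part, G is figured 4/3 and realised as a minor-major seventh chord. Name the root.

The figures 4/3 mean the fifth of the chord is in the bass. If G is the fifth of a minor-major seventh chord, the root is C (chord tones C–Eb–G–B).

C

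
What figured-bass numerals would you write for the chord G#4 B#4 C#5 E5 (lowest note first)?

4/3

The notes G#, B#, C#, E stack in thirds as C#–E–G#–B# — a C# minor-major seventh chord. The bass G# is the fifth, so this is second inversion: figured 4/3.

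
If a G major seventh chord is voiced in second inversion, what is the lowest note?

D

G major seventh is G–B–D–F#. Second inversion places the fifth in the bass: D.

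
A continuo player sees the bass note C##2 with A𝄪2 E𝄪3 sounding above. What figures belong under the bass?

The notes C##, A##, E## stack in thirds as A##–C##–E## — an A## minor triad. The bass C## is the third, so this is first inversion: figured 6.

6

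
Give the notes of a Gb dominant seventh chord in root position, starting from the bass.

Gb, Bb, Db, Fb

Gb dominant seventh is Gb–Bb–Db–Fb. Root position puts the root (Gb) in the bass, with the remaining tones above: Gb, Bb, Db, Fb.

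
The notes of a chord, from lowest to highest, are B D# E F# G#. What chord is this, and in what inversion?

E major ninth, second inversion

The distinct note names are B, D#, E, F#, G#. Stacked in thirds they read E–G#–B–D#–F#, which is a major ninth chord on E.
B is the fifth of E major ninth; fifth in the bass means second inversion.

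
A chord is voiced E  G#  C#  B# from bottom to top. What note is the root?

C#

Reordering E, G#, C#, B# into stacked thirds gives C#–E–G#–B#; the bottom of that stack, C#, is the root.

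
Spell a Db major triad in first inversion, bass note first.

F, Ab, Db

Spelling Db major: Db–F–Ab. In first inversion the third is bass, giving F, Ab, Db from the bottom.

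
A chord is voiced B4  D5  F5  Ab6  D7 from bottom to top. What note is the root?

The distinct letter names are B, D, F, Ab. Arranged as a stack of thirds they read B–D–F–Ab, so B is the root (a B diminished seventh chord).

B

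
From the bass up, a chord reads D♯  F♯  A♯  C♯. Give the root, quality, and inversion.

The distinct note names are D#, F#, A#, C#. Stacked in thirds they read D#–F#–A#–C#, which is a minor seventh chord on D#.
The lowest note is D#, the root of the chord, so this is root position (figured bass 7).

D# minor seventh, root position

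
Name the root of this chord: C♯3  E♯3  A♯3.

The distinct letter names are C#, E#, A#. Arranged as a stack of thirds they read A#–C#–E#, so A# is the root (an A# minor triad).

A#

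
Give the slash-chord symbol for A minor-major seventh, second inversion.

Am(maj7)/E

Second inversion of A minor-major seventh has the fifth (E) in the bass. As a slash chord: Am(maj7)/E.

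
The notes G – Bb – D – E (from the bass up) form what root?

Reordering G, Bb, D, E into stacked thirds gives E–G–Bb–D; the bottom of that stack, E, is the root.

E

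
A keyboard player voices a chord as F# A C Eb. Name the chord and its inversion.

F# diminished seventh, root position

The distinct note names are F#, A, C, Eb. Stacked in thirds they read F#–A–C–Eb, which is a diminished seventh chord on F#.
The lowest note is F#, the root of the chord, so this is root position (figured bass 7).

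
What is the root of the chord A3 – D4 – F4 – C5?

Reordering A, D, F, C into stacked thirds gives D–F–A–C; the bottom of that stack, D, is the root.

D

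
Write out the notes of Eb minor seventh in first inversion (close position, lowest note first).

Gb, Bb, Db, Eb

Eb minor seventh is Eb–Gb–Bb–Db. First inversion puts the third (Gb) in the bass, with the remaining tones above: Gb, Bb, Db, Eb.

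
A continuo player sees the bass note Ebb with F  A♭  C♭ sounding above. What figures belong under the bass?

4/2

The notes Ebb, F, Ab, Cb stack in thirds as F–Ab–Cb–Ebb — an F diminished seventh chord. The bass Ebb is the seventh, so this is third inversion: figured 4/2.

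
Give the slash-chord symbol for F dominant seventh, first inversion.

First inversion of F dominant seventh has the third (A) in the bass. As a slash chord: F7/A.

F7/A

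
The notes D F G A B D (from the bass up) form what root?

G

Reordering D, F, G, A, B into stacked thirds gives G–B–D–F–A; the bottom of that stack, G, is the root.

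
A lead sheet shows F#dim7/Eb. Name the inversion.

third inversion

F#dim7/Eb means F# diminished seventh with Eb in the bass. Eb is the seventh of F# diminished seventh (F#–A–C–Eb), so this is third inversion.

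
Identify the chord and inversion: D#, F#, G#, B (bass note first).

Reducing to letter names: D#, F#, G#, B. These stack in thirds as G#–B–D#–F# — a G# minor seventh chord.
The lowest note is D#, the fifth of the chord, so this is second inversion (figured bass 4/3).

G# minor seventh, second inversion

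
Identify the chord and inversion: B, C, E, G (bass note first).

The pitch classes B, C, E, G arrange in thirds as C–E–G–B: a C major seventh chord.
The lowest note is B, the seventh of the chord, so this is third inversion (figured bass 4/2).

C major seventh, third inversion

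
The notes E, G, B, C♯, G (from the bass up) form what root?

C#

The distinct letter names are E, G, B, C#. Arranged as a stack of thirds they read C#–E–G–B, so C# is the root (a C# half-diminished seventh chord).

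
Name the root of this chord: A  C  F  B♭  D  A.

Bb

The distinct letter names are A, C, F, Bb, D. Arranged as a stack of thirds they read Bb–D–F–A–C, so Bb is the root (a Bb major ninth chord).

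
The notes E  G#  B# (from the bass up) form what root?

Reordering E, G#, B# into stacked thirds gives E–G#–B#; the bottom of that stack, E, is the root.

E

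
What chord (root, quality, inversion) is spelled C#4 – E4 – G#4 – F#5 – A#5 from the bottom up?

Reducing to letter names: C#, E, G#, F#, A#. These stack in thirds as F#–A#–C#–E–G# — an F# dominant ninth chord.
With the fifth (C#) in the bass, the chord is in second inversion.

F# dominant ninth, second inversion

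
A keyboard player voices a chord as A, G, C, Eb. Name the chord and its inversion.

The distinct note names are A, G, C, Eb. Stacked in thirds they read A–C–Eb–G, which is a half-diminished seventh chord on A.
A is the root of A half-diminished seventh; root in the bass means root position (figured bass 7).

A half-diminished seventh, root position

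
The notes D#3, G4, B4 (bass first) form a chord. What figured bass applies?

The notes D#, G, B stack in thirds as G–B–D# — a G augmented triad. The bass D# is the fifth, so this is second inversion: figured 6/4.

6/4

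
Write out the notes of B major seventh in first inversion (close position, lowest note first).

Spelling B major seventh: B–D#–F#–A#. In first inversion the third is bass, giving D#, F#, A#, B from the bottom.

D#, F#, A#, B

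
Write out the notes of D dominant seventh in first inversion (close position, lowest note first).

Spelling D dominant seventh: D–F#–A–C. In first inversion the third is bass, giving F#, A, C, D from the bottom.

F#, A, C, D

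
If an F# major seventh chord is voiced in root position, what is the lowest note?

F#

In root position the root is lowest. For F# major seventh (F#–A#–C#–E#) that is F#.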